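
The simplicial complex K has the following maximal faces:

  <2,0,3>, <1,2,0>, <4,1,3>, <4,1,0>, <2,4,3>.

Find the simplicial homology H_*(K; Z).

H_0 ≅ Z,  H_1 ≅ Z,  H_2 = 0.

Fix the vertex order 0 < 1 < 2 < 3 < 4 and write every simplex with vertices in increasing order. Then dim K = 2 and the simplices of K are:

  0-simplices (5): [0], [1], [2], [3], [4]
  1-simplices (10): [0,1], [0,2], [0,3], [0,4], [1,2], [1,3], [1,4], [2,3], [2,4], [3,4]
  2-simplices (5): [0,1,2], [0,1,4], [0,2,3], [1,3,4], [2,3,4]

giving chain groups C_0 ≅ Z^5, C_1 ≅ Z^10, C_2 ≅ Z^5.

∂_1: C_1 → C_0 sends each edge [p,q] (with p < q) to q − p.
The resulting 5×10 matrix has rank 4, and its Smith normal form has invariant factors (1,1,1,1).

Boundary ∂_2: C_2 → C_1 sends each 2-simplex [p,q,r] to [q,r] − [p,r] + [p,q]. For instance
  ∂[2,3,4] = [3,4] − [2,4] + [2,3],
  ∂[0,1,4] = [1,4] − [0,4] + [0,1].
As a 10×5 matrix over Z this has rank 5, with invariant factors (1,1,1,1,1).

From H_k ≅ ker(∂_k) / im(∂_{k+1}) we obtain:

  H_0: rank C_0 − rank ∂_1 = 5 − 4 = 1, and the invariant factors of ∂_1 are all 1, so H_0 ≅ Z.
  H_1: rank ker ∂_1 − rank ∂_2 = (10 − 4) − 5 = 1, and the invariant factors of ∂_2 are all 1, so H_1 ≅ Z.
  H_2: rank ker ∂_2 − rank ∂_3 = (5 − 5) − 0 = 0, and there is no ∂_3, so H_2 ≅ 0.

As a check, the Euler characteristic is 5 − 10 + 5 = 0, which agrees with 1 − 1 + 0 = 0.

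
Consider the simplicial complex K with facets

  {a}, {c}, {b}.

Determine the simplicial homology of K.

H_0 = Z^3.

Fix the vertex order a < b < c and write every simplex with vertices in increasing order. Then dim K = 0 and the simplices of K are:

  0-simplices (3): a, b, c

so the chain groups are C_0 ≅ Z^3.

Now H_k = ker ∂_k / im ∂_{k+1}, so:

  H_0: rank C_0 − rank ∂_1 = 3 − 0 = 3, and there is no ∂_1, so H_0 = Z^3.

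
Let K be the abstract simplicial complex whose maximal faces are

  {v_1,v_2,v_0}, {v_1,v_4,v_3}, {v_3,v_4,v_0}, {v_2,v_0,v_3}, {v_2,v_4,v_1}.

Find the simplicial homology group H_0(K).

H_0 = Z.

Take the total order v_0 < v_1 < v_2 < v_3 < v_4 on the vertex set. Then K (dimension 2) consists of the simplices:

  0-simplices (5): [v_0], [v_1], [v_2], [v_3], [v_4]
  1-simplices (10): [v_0,v_1], [v_0,v_2], [v_0,v_3], [v_0,v_4], [v_1,v_2], [v_1,v_3], [v_1,v_4], [v_2,v_3], [v_2,v_4], [v_3,v_4]
  2-simplices (5): [v_0,v_1,v_2], [v_0,v_2,v_3], [v_0,v_3,v_4], [v_1,v_2,v_4], [v_1,v_3,v_4]

giving chain groups C_0 ≅ Z^5, C_1 ≅ Z^10, C_2 ≅ Z^5.

The boundary map ∂_1: C_1 → C_0 maps an edge to its endpoints' difference, ∂[p,q] = q − p. For instance
  ∂[v_0,v_3] = [v_3] − [v_0].
The 5×10 boundary matrix has rank 4 and Smith normal form diag(1,1,1,1).

The boundary map ∂_2: C_2 → C_1 maps a triangle to the signed sum of its edges. For instance
  ∂[v_0,v_2,v_3] = [v_2,v_3] − [v_0,v_3] + [v_0,v_2],
  ∂[v_1,v_2,v_4] = [v_2,v_4] − [v_1,v_4] + [v_1,v_2].
As a 10×5 matrix over Z this has rank 5, with invariant factors (1,1,1,1,1).

Computing H_k = (kernel of ∂_k) / (image of ∂_{k+1}):

  H_0: rank C_0 − rank ∂_1 = 5 − 4 = 1, and the invariant factors of ∂_1 are all 1, so H_0 = Z.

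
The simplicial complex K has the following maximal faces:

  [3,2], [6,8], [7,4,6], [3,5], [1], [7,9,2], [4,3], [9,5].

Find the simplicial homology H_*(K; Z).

We work with the vertex ordering 1 < 2 < 3 < 4 < 5 < 6 < 7 < 8 < 9. The simplices of K, each written with vertices in increasing order, are:

  0-simplices (9): [1], [2], [3], [4], [5], [6], [7], [8], [9]
  1-simplices (11): [2,3], [2,7], [2,9], [3,4], [3,5], [4,6], [4,7], [5,9], [6,7], [6,8], [7,9]
  2-simplices (2): [2,7,9], [4,6,7]

so the chain groups are C_0 ≅ Z^9, C_1 ≅ Z^11, C_2 ≅ Z^2.

The boundary map ∂_1: C_1 → C_0 is given by ∂[p,q] = [q] − [p]. For instance
  ∂[3,5] = [5] − [3].
This gives a 9×11 integer matrix of rank 7; reducing to Smith normal form yields diagonal entries (1,1,1,1,1,1,1).

∂_2: C_2 → C_1 acts by ∂[p,q,r] = [q,r] − [p,r] + [p,q]. For instance
  ∂[4,6,7] = [6,7] − [4,7] + [4,6],
  ∂[2,7,9] = [7,9] − [2,9] + [2,7].
This gives a 11×2 integer matrix of rank 2; reducing to Smith normal form yields diagonal entries (1,1).

Now H_k = ker ∂_k / im ∂_{k+1}, so:

  H_0: rank C_0 − rank ∂_1 = 9 − 7 = 2, and the invariant factors of ∂_1 are all 1, so H_0 ≅ Z^2.
  H_1: rank ker ∂_1 − rank ∂_2 = (11 − 7) − 2 = 2, and the invariant factors of ∂_2 are all 1, so H_1 ≅ Z^2.
  H_2: rank ker ∂_2 − rank ∂_3 = (2 − 2) − 0 = 0, and there is no ∂_3, so H_2 ≅ 0.

H_0 = Z^2,  H_1 = Z^2,  H_2 = 0.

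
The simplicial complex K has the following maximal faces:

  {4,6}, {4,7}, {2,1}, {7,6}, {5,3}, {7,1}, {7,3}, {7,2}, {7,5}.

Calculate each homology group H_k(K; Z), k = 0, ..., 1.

H_0 = Z,  H_1 = Z^3.

We work with the vertex ordering 1 < 2 < 3 < 4 < 5 < 6 < 7. The simplices of K, each written with vertices in increasing order, are:

  0-simplices (7): [1], [2], [3], [4], [5], [6], [7]
  1-simplices (9): [1,2], [1,7], [2,7], [3,5], [3,7], [4,6], [4,7], [5,7], [6,7]

so the chain groups are C_0 ≅ Z^7, C_1 ≅ Z^9.

∂_1: C_1 → C_0 sends each edge [p,q] (with p < q) to q − p. For instance
  ∂[2,7] = [7] − [2].
As a 7×9 matrix over Z this has rank 6, with invariant factors (1,1,1,1,1,1).

Reading off H_k = ker ∂_k / im ∂_{k+1}:

  H_0: rank C_0 − rank ∂_1 = 7 − 6 = 1, and the invariant factors of ∂_1 are all 1, so H_0 ≅ Z.
  H_1: rank ker ∂_1 − rank ∂_2 = (9 − 6) − 0 = 3, and there is no ∂_2, so H_1 ≅ Z^3.

As a check, the Euler characteristic is 7 − 9 = -2, which agrees with 1 − 3 = -2.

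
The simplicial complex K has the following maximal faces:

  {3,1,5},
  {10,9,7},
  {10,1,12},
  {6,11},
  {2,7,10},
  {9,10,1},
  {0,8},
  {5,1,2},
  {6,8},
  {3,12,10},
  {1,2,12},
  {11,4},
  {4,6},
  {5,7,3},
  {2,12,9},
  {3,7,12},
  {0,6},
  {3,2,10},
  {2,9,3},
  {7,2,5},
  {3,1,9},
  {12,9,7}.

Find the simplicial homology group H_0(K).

Take the total order 0 < 1 < 2 < 3 < 4 < 5 < 6 < 7 < 8 < 9 < 10 < 11 < 12 on the vertex set. Then K (dimension 2) consists of the simplices:

  0-simplices (13): [0], [1], [2], [3], [4], [5], [6], [7], [8], [9], [10], [11], [12]
  1-simplices (30): (30 of them)
  2-simplices (16): [1,2,5], [1,2,12], [1,3,5], [1,3,9], [1,9,10], [1,10,12], [2,3,9], [2,3,10], [2,5,7], [2,7,10], [2,9,12], [3,5,7], [3,7,12], [3,10,12], [7,9,10], [7,9,12]

giving chain groups C_0 ≅ Z^13, C_1 ≅ Z^30, C_2 ≅ Z^16.

∂_1: C_1 → C_0 maps an edge to its endpoints' difference, ∂[p,q] = q − p. For instance
  ∂[3,10] = [10] − [3].
As a 13×30 matrix over Z this has rank 11, with invariant factors (1,1,1,1,1,1,1,1,1,1,1).

Boundary ∂_2: C_2 → C_1 sends each 2-simplex [p,q,r] to [q,r] − [p,r] + [p,q]. For instance
  ∂[1,3,9] = [3,9] − [1,9] + [1,3],
  ∂[7,9,10] = [9,10] − [7,10] + [7,9].
The 30×16 boundary matrix has rank 15 and Smith normal form diag(1,1,1,1,1,1,1,1,1,1,1,1,1,1,1).

From H_k ≅ ker(∂_k) / im(∂_{k+1}) we obtain:

  H_0: rank C_0 − rank ∂_1 = 13 − 11 = 2, and the invariant factors of ∂_1 are all 1, so H_0 = Z^2.

(K is a triangulation of the disjoint union of a wedge of 2 circles and the torus T^2.)

H_0 = Z^2.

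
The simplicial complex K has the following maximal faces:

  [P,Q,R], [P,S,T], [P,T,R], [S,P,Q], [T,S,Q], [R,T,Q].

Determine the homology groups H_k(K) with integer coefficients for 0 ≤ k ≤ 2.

H_0 = Z,  H_1 = 0,  H_2 = Z.

We work with the vertex ordering P < Q < R < S < T. The simplices of K, each written with vertices in increasing order, are:

  0-simplices (5): P, Q, R, S, T
  1-simplices (9): PQ, PR, PS, PT, QR, QS, QT, RT, ST
  2-simplices (6): PQR, PQS, PRT, PST, QRT, QST

Hence C_0 ≅ Z^5, C_1 ≅ Z^9, C_2 ≅ Z^6.

The boundary map ∂_1: C_1 → C_0 maps an edge to its endpoints' difference, ∂[p,q] = q − p. For instance
  ∂QS = S − Q.
As a 5×9 matrix over Z this has rank 4, with invariant factors (1,1,1,1).

The boundary map ∂_2: C_2 → C_1 acts by ∂[p,q,r] = [q,r] − [p,r] + [p,q]. For instance
  ∂PRT = RT − PT + PR,
  ∂PQS = QS − PS + PQ.
The resulting 9×6 matrix has rank 5, and its Smith normal form has invariant factors (1,1,1,1,1).

Computing H_k = (kernel of ∂_k) / (image of ∂_{k+1}):

  H_0: rank C_0 − rank ∂_1 = 5 − 4 = 1, and the invariant factors of ∂_1 are all 1, so H_0 = Z.
  H_1: rank ker ∂_1 − rank ∂_2 = (9 − 4) − 5 = 0, and the invariant factors of ∂_2 are all 1, so H_1 = 0.
  H_2: rank ker ∂_2 − rank ∂_3 = (6 − 5) − 0 = 1, and there is no ∂_3, so H_2 = Z.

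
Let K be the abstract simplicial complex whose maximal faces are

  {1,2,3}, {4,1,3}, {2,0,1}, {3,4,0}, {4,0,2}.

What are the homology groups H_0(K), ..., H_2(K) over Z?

Fix the vertex order 0 < 1 < 2 < 3 < 4 and write every simplex with vertices in increasing order. Then dim K = 2 and the simplices of K are:

  0-simplices (5): [0], [1], [2], [3], [4]
  1-simplices (10): [0,1], [0,2], [0,3], [0,4], [1,2], [1,3], [1,4], [2,3], [2,4], [3,4]
  2-simplices (5): [0,1,2], [0,2,4], [0,3,4], [1,2,3], [1,3,4]

Hence C_0 ≅ Z^5, C_1 ≅ Z^10, C_2 ≅ Z^5.

Boundary ∂_1: C_1 → C_0 is given by ∂[p,q] = [q] − [p]. For instance
  ∂[2,4] = [4] − [2].
The resulting 5×10 matrix has rank 4, and its Smith normal form has invariant factors (1,1,1,1).

Boundary ∂_2: C_2 → C_1 maps a triangle to the signed sum of its edges. For instance
  ∂[0,3,4] = [3,4] − [0,4] + [0,3],
  ∂[0,2,4] = [2,4] − [0,4] + [0,2].
This gives a 10×5 integer matrix of rank 5; reducing to Smith normal form yields diagonal entries (1,1,1,1,1).

Reading off H_k = ker ∂_k / im ∂_{k+1}:

  H_0: rank C_0 − rank ∂_1 = 5 − 4 = 1, and the invariant factors of ∂_1 are all 1, so H_0 ≅ Z.
  H_1: rank ker ∂_1 − rank ∂_2 = (10 − 4) − 5 = 1, and the invariant factors of ∂_2 are all 1, so H_1 ≅ Z.
  H_2: rank ker ∂_2 − rank ∂_3 = (5 − 5) − 0 = 0, and there is no ∂_3, so H_2 ≅ 0.

As a check, the Euler characteristic is 5 − 10 + 5 = 0, which agrees with 1 − 1 + 0 = 0.

H_0 ≅ Z,  H_1 ≅ Z,  H_2 = 0.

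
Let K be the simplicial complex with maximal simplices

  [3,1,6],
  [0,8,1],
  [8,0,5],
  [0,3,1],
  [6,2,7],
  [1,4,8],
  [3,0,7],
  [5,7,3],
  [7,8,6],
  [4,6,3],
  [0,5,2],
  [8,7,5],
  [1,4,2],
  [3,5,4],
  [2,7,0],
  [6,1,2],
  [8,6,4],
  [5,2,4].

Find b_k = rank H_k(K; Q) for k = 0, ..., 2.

b_0 = 1, b_1 = 1, b_2 = 0.

Order the vertices as 0 < 1 < 2 < 3 < 4 < 5 < 6 < 7 < 8. Listing each simplex with vertices in this order, K has dimension 2 with simplices:

  0-simplices (9): [0], [1], [2], [3], [4], [5], [6], [7], [8]
  1-simplices (27): (27 of them)
  2-simplices (18): [0,1,3], [0,1,8], [0,2,5], [0,2,7], [0,3,7], [0,5,8], [1,2,4], [1,2,6], [1,3,6], [1,4,8], [2,4,5], [2,6,7], [3,4,5], [3,4,6], [3,5,7], [4,6,8], [5,7,8], [6,7,8]

giving chain groups C_0 ≅ Z^9, C_1 ≅ Z^27, C_2 ≅ Z^18.

The boundary map ∂_1: C_1 → C_0 sends each edge [p,q] (with p < q) to q − p.
The resulting 9×27 matrix has rank 8, and its Smith normal form has invariant factors (1,1,1,1,1,1,1,1).

Boundary ∂_2: C_2 → C_1 maps a triangle to the signed sum of its edges. For instance
  ∂[1,2,4] = [2,4] − [1,4] + [1,2],
  ∂[4,6,8] = [6,8] − [4,8] + [4,6].
The 27×18 boundary matrix has rank 18 and Smith normal form diag(1,1,1,1,1,1,1,1,1,1,1,1,1,1,1,1,1,2).

Reading off H_k = ker ∂_k / im ∂_{k+1}:

  H_0: rank C_0 − rank ∂_1 = 9 − 8 = 1, and the invariant factors of ∂_1 are all 1, so H_0 = Z.
  H_1: rank ker ∂_1 − rank ∂_2 = (27 − 8) − 18 = 1, and ∂_2 has invariant factor 2 > 1, so H_1 = Z ⊕ Z/2Z.
  H_2: rank ker ∂_2 − rank ∂_3 = (18 − 18) − 0 = 0, and there is no ∂_3, so H_2 = 0.

As a check, the Euler characteristic is 9 − 27 + 18 = 0, which agrees with 1 − 1 + 0 = 0.

Hence the Betti numbers are b_0 = 1, b_1 = 1, b_2 = 0.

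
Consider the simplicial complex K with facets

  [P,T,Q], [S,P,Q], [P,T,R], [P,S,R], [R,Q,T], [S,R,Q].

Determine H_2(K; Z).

Take the total order P < Q < R < S < T on the vertex set. Then K (dimension 2) consists of the simplices:

  0-simplices (5): P, Q, R, S, T
  1-simplices (9): PQ, PR, PS, PT, QR, QS, QT, RS, RT
  2-simplices (6): PQS, PQT, PRS, PRT, QRS, QRT

Hence C_0 ≅ Z^5, C_1 ≅ Z^9, C_2 ≅ Z^6.

Boundary ∂_1: C_1 → C_0 sends each edge [p,q] (with p < q) to q − p.
The resulting 5×9 matrix has rank 4, and its Smith normal form has invariant factors (1,1,1,1).

The boundary map ∂_2: C_2 → C_1 maps a triangle to the signed sum of its edges. For instance
  ∂QRT = RT − QT + QR,
  ∂PQS = QS − PS + PQ.
The resulting 9×6 matrix has rank 5, and its Smith normal form has invariant factors (1,1,1,1,1).

Reading off H_k = ker ∂_k / im ∂_{k+1}:

  H_2: rank ker ∂_2 − rank ∂_3 = (6 − 5) − 0 = 1, and there is no ∂_3, so H_2 = Z.

H_2 ≅ Z.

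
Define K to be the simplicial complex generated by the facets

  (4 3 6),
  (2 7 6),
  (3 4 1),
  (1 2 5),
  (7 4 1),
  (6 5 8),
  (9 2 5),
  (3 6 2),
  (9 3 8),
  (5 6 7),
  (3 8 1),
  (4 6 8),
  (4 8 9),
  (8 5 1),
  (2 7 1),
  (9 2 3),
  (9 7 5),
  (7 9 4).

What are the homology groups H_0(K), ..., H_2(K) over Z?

Fix the vertex order 1 < 2 < 3 < 4 < 5 < 6 < 7 < 8 < 9 and write every simplex with vertices in increasing order. Then dim K = 2 and the simplices of K are:

  0-simplices (9): [1], [2], [3], [4], [5], [6], [7], [8], [9]
  1-simplices (27): (27 of them)
  2-simplices (18): [1,2,5], [1,2,7], [1,3,4], [1,3,8], [1,4,7], [1,5,8], [2,3,6], [2,3,9], [2,5,9], [2,6,7], [3,4,6], [3,8,9], [4,6,8], [4,7,9], [4,8,9], [5,6,7], [5,6,8], [5,7,9]

so the chain groups are C_0 ≅ Z^9, C_1 ≅ Z^27, C_2 ≅ Z^18.

The boundary map ∂_1: C_1 → C_0 maps an edge to its endpoints' difference, ∂[p,q] = q − p.
The 9×27 boundary matrix has rank 8 and Smith normal form diag(1,1,1,1,1,1,1,1).

∂_2: C_2 → C_1 sends each 2-simplex [p,q,r] to [q,r] − [p,r] + [p,q]. For instance
  ∂[3,4,6] = [4,6] − [3,6] + [3,4],
  ∂[5,6,8] = [6,8] − [5,8] + [5,6].
The resulting 27×18 matrix has rank 18, and its Smith normal form has invariant factors (1,1,1,1,1,1,1,1,1,1,1,1,1,1,1,1,1,2).

Now H_k = ker ∂_k / im ∂_{k+1}, so:

  H_0: rank C_0 − rank ∂_1 = 9 − 8 = 1, and the invariant factors of ∂_1 are all 1, so H_0 ≅ Z.
  H_1: rank ker ∂_1 − rank ∂_2 = (27 − 8) − 18 = 1, and ∂_2 has invariant factor 2 > 1, so H_1 ≅ Z × Z/2.
  H_2: rank ker ∂_2 − rank ∂_3 = (18 − 18) − 0 = 0, and there is no ∂_3, so H_2 ≅ 0.

H_0 = Z,  H_1 = Z × Z/2,  H_2 = 0.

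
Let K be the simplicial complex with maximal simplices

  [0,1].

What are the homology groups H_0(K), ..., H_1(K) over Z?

Fix the vertex order 0 < 1 and write every simplex with vertices in increasing order. Then dim K = 1 and the simplices of K are:

  0-simplices (2): [0], [1]
  1-simplices (1): [0,1]

giving chain groups C_0 ≅ Z^2, C_1 ≅ Z^1.

∂_1: C_1 → C_0 sends each edge [p,q] (with p < q) to q − p.
This gives a 2×1 integer matrix of rank 1; reducing to Smith normal form yields diagonal entries (1).

From H_k ≅ ker(∂_k) / im(∂_{k+1}) we obtain:

  H_0: rank C_0 − rank ∂_1 = 2 − 1 = 1, and the invariant factors of ∂_1 are all 1, so H_0 ≅ Z.
  H_1: rank ker ∂_1 − rank ∂_2 = (1 − 1) − 0 = 0, and there is no ∂_2, so H_1 ≅ 0.

As a check, the Euler characteristic is 2 − 1 = 1, which agrees with 1 − 0 = 1.
(K is a triangulation of the 1-simplex.)

H_0 ≅ Z,  H_1 = 0.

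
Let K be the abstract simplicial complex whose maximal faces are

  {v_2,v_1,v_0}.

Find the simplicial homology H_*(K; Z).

H_0 = Z,  H_1 = 0,  H_2 = 0.

Take the total order v_0 < v_1 < v_2 on the vertex set. Then K (dimension 2) consists of the simplices:

  0-simplices (3): [v_0], [v_1], [v_2]
  1-simplices (3): [v_0,v_1], [v_0,v_2], [v_1,v_2]
  2-simplices (1): [v_0,v_1,v_2]

giving chain groups C_0 ≅ Z^3, C_1 ≅ Z^3, C_2 ≅ Z^1.

The boundary map ∂_1: C_1 → C_0 maps an edge to its endpoints' difference, ∂[p,q] = q − p.
As a 3×3 matrix over Z this has rank 2, with invariant factors (1,1).

Boundary ∂_2: C_2 → C_1 sends each 2-simplex [p,q,r] to [q,r] − [p,r] + [p,q]. For instance
  ∂[v_0,v_1,v_2] = [v_1,v_2] − [v_0,v_2] + [v_0,v_1].
This gives a 3×1 integer matrix of rank 1; reducing to Smith normal form yields diagonal entries (1).

Computing H_k = (kernel of ∂_k) / (image of ∂_{k+1}):

  H_0: rank C_0 − rank ∂_1 = 3 − 2 = 1, and the invariant factors of ∂_1 are all 1, so H_0 = Z.
  H_1: rank ker ∂_1 − rank ∂_2 = (3 − 2) − 1 = 0, and the invariant factors of ∂_2 are all 1, so H_1 = 0.
  H_2: rank ker ∂_2 − rank ∂_3 = (1 − 1) − 0 = 0, and there is no ∂_3, so H_2 = 0.

As a check, the Euler characteristic is 3 − 3 + 1 = 1, which agrees with 1 − 0 + 0 = 1.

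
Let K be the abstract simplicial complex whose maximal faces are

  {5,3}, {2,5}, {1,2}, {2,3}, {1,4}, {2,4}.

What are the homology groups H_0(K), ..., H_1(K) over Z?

We work with the vertex ordering 1 < 2 < 3 < 4 < 5. The simplices of K, each written with vertices in increasing order, are:

  0-simplices (5): [1], [2], [3], [4], [5]
  1-simplices (6): [1,2], [1,4], [2,3], [2,4], [2,5], [3,5]

so the chain groups are C_0 ≅ Z^5, C_1 ≅ Z^6.

The boundary map ∂_1: C_1 → C_0 maps an edge to its endpoints' difference, ∂[p,q] = q − p. For instance
  ∂[2,3] = [3] − [2].
As a 5×6 matrix over Z this has rank 4, with invariant factors (1,1,1,1).

From H_k ≅ ker(∂_k) / im(∂_{k+1}) we obtain:

  H_0: rank C_0 − rank ∂_1 = 5 − 4 = 1, and the invariant factors of ∂_1 are all 1, so H_0 ≅ Z.
  H_1: rank ker ∂_1 − rank ∂_2 = (6 − 4) − 0 = 2, and there is no ∂_2, so H_1 ≅ Z^2.

As a check, the Euler characteristic is 5 − 6 = -1, which agrees with 1 − 2 = -1.

H_0 ≅ Z,  H_1 ≅ Z^2.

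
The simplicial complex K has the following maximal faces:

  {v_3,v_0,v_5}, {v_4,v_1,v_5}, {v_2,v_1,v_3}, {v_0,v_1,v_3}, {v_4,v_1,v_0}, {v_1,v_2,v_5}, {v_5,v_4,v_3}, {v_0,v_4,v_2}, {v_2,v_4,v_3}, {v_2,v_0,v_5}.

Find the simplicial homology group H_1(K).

H_1 ≅ Z/2Z.

K has 6 vertices, 15 edges, 10 triangles.
rank ∂_1 = 5, rank ∂_2 = 10 ⇒ b_1 = 15 − 5 − 10 = 0; ∂_2 has invariant factor(s) [2] giving torsion. So H_1 ≅ Z/2Z.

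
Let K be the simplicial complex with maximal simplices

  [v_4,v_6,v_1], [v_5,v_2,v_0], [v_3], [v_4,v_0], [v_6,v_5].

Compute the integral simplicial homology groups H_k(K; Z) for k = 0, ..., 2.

H_0 ≅ Z^2,  H_1 ≅ Z,  H_2 = 0.

Take the total order v_0 < v_1 < v_2 < v_3 < v_4 < v_5 < v_6 on the vertex set. Then K (dimension 2) consists of the simplices:

  0-simplices (7): [v_0], [v_1], [v_2], [v_3], [v_4], [v_5], [v_6]
  1-simplices (8): [v_0,v_2], [v_0,v_4], [v_0,v_5], [v_1,v_4], [v_1,v_6], [v_2,v_5], [v_4,v_6], [v_5,v_6]
  2-simplices (2): [v_0,v_2,v_5], [v_1,v_4,v_6]

giving chain groups C_0 ≅ Z^7, C_1 ≅ Z^8, C_2 ≅ Z^2.

The boundary map ∂_1: C_1 → C_0 maps an edge to its endpoints' difference, ∂[p,q] = q − p.
As a 7×8 matrix over Z this has rank 5, with invariant factors (1,1,1,1,1).

Boundary ∂_2: C_2 → C_1 sends each 2-simplex [p,q,r] to [q,r] − [p,r] + [p,q]. For instance
  ∂[v_1,v_4,v_6] = [v_4,v_6] − [v_1,v_6] + [v_1,v_4],
  ∂[v_0,v_2,v_5] = [v_2,v_5] − [v_0,v_5] + [v_0,v_2].
As a 8×2 matrix over Z this has rank 2, with invariant factors (1,1).

Computing H_k = (kernel of ∂_k) / (image of ∂_{k+1}):

  H_0: rank C_0 − rank ∂_1 = 7 − 5 = 2, and the invariant factors of ∂_1 are all 1, so H_0 ≅ Z^2.
  H_1: rank ker ∂_1 − rank ∂_2 = (8 − 5) − 2 = 1, and the invariant factors of ∂_2 are all 1, so H_1 ≅ Z.
  H_2: rank ker ∂_2 − rank ∂_3 = (2 − 2) − 0 = 0, and there is no ∂_3, so H_2 ≅ 0.

As a check, the Euler characteristic is 7 − 8 + 2 = 1, which agrees with 2 − 1 + 0 = 1.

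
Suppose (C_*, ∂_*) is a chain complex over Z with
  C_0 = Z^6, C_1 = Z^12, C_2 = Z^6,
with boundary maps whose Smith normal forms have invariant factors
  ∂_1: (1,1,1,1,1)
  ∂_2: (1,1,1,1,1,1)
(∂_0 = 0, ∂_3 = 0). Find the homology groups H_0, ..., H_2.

H_0: b_0 = 6 − 0 − 5 = 1; torsion from ∂_1 factors > 1: none. So H_0 ≅ Z.
H_1: b_1 = 12 − 5 − 6 = 1; torsion from ∂_2 factors > 1: none. So H_1 ≅ Z.
H_2: b_2 = 6 − 6 − 0 = 0; torsion from ∂_3 factors > 1: none. So H_2 ≅ 0.

H_0 ≅ Z,  H_1 ≅ Z,  H_2 = 0.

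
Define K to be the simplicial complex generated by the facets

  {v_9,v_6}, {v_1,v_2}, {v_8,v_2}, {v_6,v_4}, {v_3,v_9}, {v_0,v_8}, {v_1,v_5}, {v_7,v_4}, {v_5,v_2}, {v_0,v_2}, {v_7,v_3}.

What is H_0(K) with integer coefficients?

Take the total order v_0 < v_1 < v_2 < v_3 < v_4 < v_5 < v_6 < v_7 < v_8 < v_9 on the vertex set. Then K (dimension 1) consists of the simplices:

  0-simplices (10): [v_0], [v_1], [v_2], [v_3], [v_4], [v_5], [v_6], [v_7], [v_8], [v_9]
  1-simplices (11): [v_0,v_2], [v_0,v_8], [v_1,v_2], [v_1,v_5], [v_2,v_5], [v_2,v_8], [v_3,v_7], [v_3,v_9], [v_4,v_6], [v_4,v_7], [v_6,v_9]

Hence C_0 ≅ Z^10, C_1 ≅ Z^11.

Boundary ∂_1: C_1 → C_0 maps an edge to its endpoints' difference, ∂[p,q] = q − p. For instance
  ∂[v_2,v_8] = [v_8] − [v_2].
This gives a 10×11 integer matrix of rank 8; reducing to Smith normal form yields diagonal entries (1,1,1,1,1,1,1,1).

From H_k ≅ ker(∂_k) / im(∂_{k+1}) we obtain:

  H_0: rank C_0 − rank ∂_1 = 10 − 8 = 2, and the invariant factors of ∂_1 are all 1, so H_0 = Z^2.

H_0 = Z^2.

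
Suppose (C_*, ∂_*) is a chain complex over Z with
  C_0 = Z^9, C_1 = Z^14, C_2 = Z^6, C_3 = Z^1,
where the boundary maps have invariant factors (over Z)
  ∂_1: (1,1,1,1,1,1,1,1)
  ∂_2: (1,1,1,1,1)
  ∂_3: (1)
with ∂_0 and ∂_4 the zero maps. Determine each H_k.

H_0 ≅ Z,  H_1 ≅ Z,  H_2 = 0,  H_3 = 0.

H_0: b_0 = 9 − 0 − 8 = 1; torsion from ∂_1 factors > 1: none. So H_0 ≅ Z.
H_1: b_1 = 14 − 8 − 5 = 1; torsion from ∂_2 factors > 1: none. So H_1 ≅ Z.
H_2: b_2 = 6 − 5 − 1 = 0; torsion from ∂_3 factors > 1: none. So H_2 ≅ 0.
H_3: b_3 = 1 − 1 − 0 = 0; torsion from ∂_4 factors > 1: none. So H_3 ≅ 0.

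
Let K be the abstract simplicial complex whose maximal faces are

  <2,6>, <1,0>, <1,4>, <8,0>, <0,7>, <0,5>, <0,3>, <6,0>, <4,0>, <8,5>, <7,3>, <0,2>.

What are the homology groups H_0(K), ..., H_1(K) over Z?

H_0 ≅ Z,  H_1 ≅ Z^4.

Fix the vertex order 0 < 1 < 2 < 3 < 4 < 5 < 6 < 7 < 8 and write every simplex with vertices in increasing order. Then dim K = 1 and the simplices of K are:

  0-simplices (9): [0], [1], [2], [3], [4], [5], [6], [7], [8]
  1-simplices (12): [0,1], [0,2], [0,3], [0,4], [0,5], [0,6], [0,7], [0,8], [1,4], [2,6], [3,7], [5,8]

so the chain groups are C_0 ≅ Z^9, C_1 ≅ Z^12.

Boundary ∂_1: C_1 → C_0 maps an edge to its endpoints' difference, ∂[p,q] = q − p.
As a 9×12 matrix over Z this has rank 8, with invariant factors (1,1,1,1,1,1,1,1).

Now H_k = ker ∂_k / im ∂_{k+1}, so:

  H_0: rank C_0 − rank ∂_1 = 9 − 8 = 1, and the invariant factors of ∂_1 are all 1, so H_0 = Z.
  H_1: rank ker ∂_1 − rank ∂_2 = (12 − 8) − 0 = 4, and there is no ∂_2, so H_1 = Z^4.

(K is a triangulation of a wedge of 4 circles.)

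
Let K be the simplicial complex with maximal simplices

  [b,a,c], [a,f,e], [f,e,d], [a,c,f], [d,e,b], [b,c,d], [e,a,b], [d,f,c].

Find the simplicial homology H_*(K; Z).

H_0 = Z,  H_1 = 0,  H_2 = Z.

We work with the vertex ordering a < b < c < d < e < f. The simplices of K, each written with vertices in increasing order, are:

  0-simplices (6): a, b, c, d, e, f
  1-simplices (12): ab, ac, ae, af, bc, bd, be, cd, cf, de, df, ef
  2-simplices (8): abc, abe, acf, aef, bcd, bde, cdf, def

so the chain groups are C_0 ≅ Z^6, C_1 ≅ Z^12, C_2 ≅ Z^8.

Boundary ∂_1: C_1 → C_0 is given by ∂[p,q] = [q] − [p].
As a 6×12 matrix over Z this has rank 5, with invariant factors (1,1,1,1,1).

The boundary map ∂_2: C_2 → C_1 acts by ∂[p,q,r] = [q,r] − [p,r] + [p,q]. For instance
  ∂aef = ef − af + ae,
  ∂abc = bc − ac + ab.
This gives a 12×8 integer matrix of rank 7; reducing to Smith normal form yields diagonal entries (1,1,1,1,1,1,1).

Reading off H_k = ker ∂_k / im ∂_{k+1}:

  H_0: rank C_0 − rank ∂_1 = 6 − 5 = 1, and the invariant factors of ∂_1 are all 1, so H_0 = Z.
  H_1: rank ker ∂_1 − rank ∂_2 = (12 − 5) − 7 = 0, and the invariant factors of ∂_2 are all 1, so H_1 = 0.
  H_2: rank ker ∂_2 − rank ∂_3 = (8 − 7) − 0 = 1, and there is no ∂_3, so H_2 = Z.

(K is a triangulation of the 2-sphere S^2.)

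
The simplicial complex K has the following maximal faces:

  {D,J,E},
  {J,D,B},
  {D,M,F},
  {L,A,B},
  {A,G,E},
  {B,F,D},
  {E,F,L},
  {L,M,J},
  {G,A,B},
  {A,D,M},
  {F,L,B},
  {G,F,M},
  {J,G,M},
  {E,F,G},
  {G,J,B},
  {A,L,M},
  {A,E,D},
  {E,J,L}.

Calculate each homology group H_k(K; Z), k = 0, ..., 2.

H_0 = Z,  H_1 = Z^2,  H_2 = Z.

K has 9 vertices, 27 edges, 18 triangles.
rank ∂_0 = 0, rank ∂_1 = 8 ⇒ b_0 = 9 − 0 − 8 = 1; all invariant factors of ∂_1 are 1 so no torsion. So H_0 = Z.
rank ∂_1 = 8, rank ∂_2 = 17 ⇒ b_1 = 27 − 8 − 17 = 2; all invariant factors of ∂_2 are 1 so no torsion. So H_1 = Z^2.
rank ∂_2 = 17, rank ∂_3 = 0 ⇒ b_2 = 18 − 17 − 0 = 1. So H_2 = Z.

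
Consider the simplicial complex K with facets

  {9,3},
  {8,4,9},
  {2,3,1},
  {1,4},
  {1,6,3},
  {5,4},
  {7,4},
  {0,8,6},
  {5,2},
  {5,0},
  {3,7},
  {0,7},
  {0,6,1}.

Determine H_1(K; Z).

K has 10 vertices, 20 edges, 5 triangles.
rank ∂_1 = 9, rank ∂_2 = 5 ⇒ b_1 = 20 − 9 − 5 = 6; all invariant factors of ∂_2 are 1 so no torsion. So H_1 ≅ Z^6.

H_1 ≅ Z^6.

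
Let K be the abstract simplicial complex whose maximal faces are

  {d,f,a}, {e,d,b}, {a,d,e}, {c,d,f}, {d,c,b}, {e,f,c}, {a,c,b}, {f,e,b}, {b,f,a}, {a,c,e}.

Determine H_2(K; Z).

We work with the vertex ordering a < b < c < d < e < f. The simplices of K, each written with vertices in increasing order, are:

  0-simplices (6): a, b, c, d, e, f
  1-simplices (15): ab, ac, ad, ae, af, bc, bd, be, bf, cd, ce, cf, de, df, ef
  2-simplices (10): abc, abf, ace, ade, adf, bcd, bde, bef, cdf, cef

so the chain groups are C_0 ≅ Z^6, C_1 ≅ Z^15, C_2 ≅ Z^10.

∂_1: C_1 → C_0 is given by ∂[p,q] = [q] − [p]. For instance
  ∂bd = d − b.
This gives a 6×15 integer matrix of rank 5; reducing to Smith normal form yields diagonal entries (1,1,1,1,1).

Boundary ∂_2: C_2 → C_1 acts by ∂[p,q,r] = [q,r] − [p,r] + [p,q]. For instance
  ∂ade = de − ae + ad,
  ∂cdf = df − cf + cd.
As a 15×10 matrix over Z this has rank 10, with invariant factors (1,1,1,1,1,1,1,1,1,2).

Now H_k = ker ∂_k / im ∂_{k+1}, so:

  H_2: rank ker ∂_2 − rank ∂_3 = (10 − 10) − 0 = 0, and there is no ∂_3, so H_2 = 0.

H_2 ≅ 0.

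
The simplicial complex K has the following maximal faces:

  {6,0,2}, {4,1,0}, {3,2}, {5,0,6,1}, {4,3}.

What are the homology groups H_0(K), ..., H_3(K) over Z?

H_0 = Z,  H_1 = Z,  H_2 = 0,  H_3 = 0.

We work with the vertex ordering 0 < 1 < 2 < 3 < 4 < 5 < 6. The simplices of K, each written with vertices in increasing order, are:

  0-simplices (7): [0], [1], [2], [3], [4], [5], [6]
  1-simplices (12): [0,1], [0,2], [0,4], [0,5], [0,6], [1,4], [1,5], [1,6], [2,3], [2,6], [3,4], [5,6]
  2-simplices (6): [0,1,4], [0,1,5], [0,1,6], [0,2,6], [0,5,6], [1,5,6]
  3-simplices (1): [0,1,5,6]

giving chain groups C_0 ≅ Z^7, C_1 ≅ Z^12, C_2 ≅ Z^6, C_3 ≅ Z^1.

The boundary map ∂_1: C_1 → C_0 maps an edge to its endpoints' difference, ∂[p,q] = q − p. For instance
  ∂[0,5] = [5] − [0].
As a 7×12 matrix over Z this has rank 6, with invariant factors (1,1,1,1,1,1).

Boundary ∂_2: C_2 → C_1 sends each 2-simplex [p,q,r] to [q,r] − [p,r] + [p,q]. For instance
  ∂[0,2,6] = [2,6] − [0,6] + [0,2],
  ∂[1,5,6] = [5,6] − [1,6] + [1,5].
The 12×6 boundary matrix has rank 5 and Smith normal form diag(1,1,1,1,1).

The boundary map ∂_3: C_3 → C_2 sends each 3-simplex σ to the alternating sum Σ_i (−1)^i (σ with its i-th vertex removed). For instance
  ∂[0,1,5,6] = [1,5,6] − [0,5,6] + [0,1,6] − [0,1,5].
This gives a 6×1 integer matrix of rank 1; reducing to Smith normal form yields diagonal entries (1).

From H_k ≅ ker(∂_k) / im(∂_{k+1}) we obtain:

  H_0: rank C_0 − rank ∂_1 = 7 − 6 = 1, and the invariant factors of ∂_1 are all 1, so H_0 = Z.
  H_1: rank ker ∂_1 − rank ∂_2 = (12 − 6) − 5 = 1, and the invariant factors of ∂_2 are all 1, so H_1 = Z.
  H_2: rank ker ∂_2 − rank ∂_3 = (6 − 5) − 1 = 0, and the invariant factors of ∂_3 are all 1, so H_2 = 0.
  H_3: rank ker ∂_3 − rank ∂_4 = (1 − 1) − 0 = 0, and there is no ∂_4, so H_3 = 0.

As a check, the Euler characteristic is 7 − 12 + 6 − 1 = 0, which agrees with 1 − 1 + 0 − 0 = 0.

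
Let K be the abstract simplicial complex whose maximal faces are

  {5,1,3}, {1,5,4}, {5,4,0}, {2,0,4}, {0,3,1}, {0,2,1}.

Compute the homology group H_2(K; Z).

Fix the vertex order 0 < 1 < 2 < 3 < 4 < 5 and write every simplex with vertices in increasing order. Then dim K = 2 and the simplices of K are:

  0-simplices (6): [0], [1], [2], [3], [4], [5]
  1-simplices (12): [0,1], [0,2], [0,3], [0,4], [0,5], [1,2], [1,3], [1,4], [1,5], [2,4], [3,5], [4,5]
  2-simplices (6): [0,1,2], [0,1,3], [0,2,4], [0,4,5], [1,3,5], [1,4,5]

giving chain groups C_0 ≅ Z^6, C_1 ≅ Z^12, C_2 ≅ Z^6.

∂_1: C_1 → C_0 maps an edge to its endpoints' difference, ∂[p,q] = q − p. For instance
  ∂[1,5] = [5] − [1].
As a 6×12 matrix over Z this has rank 5, with invariant factors (1,1,1,1,1).

The boundary map ∂_2: C_2 → C_1 sends each 2-simplex [p,q,r] to [q,r] − [p,r] + [p,q]. For instance
  ∂[0,2,4] = [2,4] − [0,4] + [0,2],
  ∂[1,4,5] = [4,5] − [1,5] + [1,4].
The 12×6 boundary matrix has rank 6 and Smith normal form diag(1,1,1,1,1,1).

Computing H_k = (kernel of ∂_k) / (image of ∂_{k+1}):

  H_2: rank ker ∂_2 − rank ∂_3 = (6 − 6) − 0 = 0, and there is no ∂_3, so H_2 ≅ 0.

H_2 = 0.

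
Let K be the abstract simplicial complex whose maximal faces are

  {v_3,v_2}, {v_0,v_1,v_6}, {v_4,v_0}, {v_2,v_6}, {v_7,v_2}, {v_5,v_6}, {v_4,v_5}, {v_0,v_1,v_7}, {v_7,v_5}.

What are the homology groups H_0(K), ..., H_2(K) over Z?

Fix the vertex order v_0 < v_1 < v_2 < v_3 < v_4 < v_5 < v_6 < v_7 and write every simplex with vertices in increasing order. Then dim K = 2 and the simplices of K are:

  0-simplices (8): [v_0], [v_1], [v_2], [v_3], [v_4], [v_5], [v_6], [v_7]
  1-simplices (12): [v_0,v_1], [v_0,v_4], [v_0,v_6], [v_0,v_7], [v_1,v_6], [v_1,v_7], [v_2,v_3], [v_2,v_6], [v_2,v_7], [v_4,v_5], [v_5,v_6], [v_5,v_7]
  2-simplices (2): [v_0,v_1,v_6], [v_0,v_1,v_7]

so the chain groups are C_0 ≅ Z^8, C_1 ≅ Z^12, C_2 ≅ Z^2.

∂_1: C_1 → C_0 maps an edge to its endpoints' difference, ∂[p,q] = q − p. For instance
  ∂[v_5,v_6] = [v_6] − [v_5].
As a 8×12 matrix over Z this has rank 7, with invariant factors (1,1,1,1,1,1,1).

The boundary map ∂_2: C_2 → C_1 acts by ∂[p,q,r] = [q,r] − [p,r] + [p,q]. For instance
  ∂[v_0,v_1,v_6] = [v_1,v_6] − [v_0,v_6] + [v_0,v_1],
  ∂[v_0,v_1,v_7] = [v_1,v_7] − [v_0,v_7] + [v_0,v_1].
The 12×2 boundary matrix has rank 2 and Smith normal form diag(1,1).

Reading off H_k = ker ∂_k / im ∂_{k+1}:

  H_0: rank C_0 − rank ∂_1 = 8 − 7 = 1, and the invariant factors of ∂_1 are all 1, so H_0 = Z.
  H_1: rank ker ∂_1 − rank ∂_2 = (12 − 7) − 2 = 3, and the invariant factors of ∂_2 are all 1, so H_1 = Z^3.
  H_2: rank ker ∂_2 − rank ∂_3 = (2 − 2) − 0 = 0, and there is no ∂_3, so H_2 = 0.

As a check, the Euler characteristic is 8 − 12 + 2 = -2, which agrees with 1 − 3 + 0 = -2.

H_0 = Z,  H_1 = Z^3,  H_2 = 0.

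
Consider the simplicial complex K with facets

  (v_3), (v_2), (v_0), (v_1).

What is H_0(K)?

Take the total order v_0 < v_1 < v_2 < v_3 on the vertex set. Then K (dimension 0) consists of the simplices:

  0-simplices (4): [v_0], [v_1], [v_2], [v_3]

giving chain groups C_0 ≅ Z^4.

Reading off H_k = ker ∂_k / im ∂_{k+1}:

  H_0: rank C_0 − rank ∂_1 = 4 − 0 = 4, and there is no ∂_1, so H_0 = Z^4.

H_0 = Z^4.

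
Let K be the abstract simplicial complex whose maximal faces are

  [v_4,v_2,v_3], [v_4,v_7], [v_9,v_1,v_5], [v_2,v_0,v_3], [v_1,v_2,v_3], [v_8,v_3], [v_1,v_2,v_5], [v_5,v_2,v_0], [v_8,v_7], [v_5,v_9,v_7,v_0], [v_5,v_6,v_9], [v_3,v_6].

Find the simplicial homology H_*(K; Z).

Fix the vertex order v_0 < v_1 < v_2 < v_3 < v_4 < v_5 < v_6 < v_7 < v_8 < v_9 and write every simplex with vertices in increasing order. Then dim K = 3 and the simplices of K are:

  0-simplices (10): [v_0], [v_1], [v_2], [v_3], [v_4], [v_5], [v_6], [v_7], [v_8], [v_9]
  1-simplices (22): (22 of them)
  2-simplices (11): (11 of them)
  3-simplices (1): [v_0,v_5,v_7,v_9]

giving chain groups C_0 ≅ Z^10, C_1 ≅ Z^22, C_2 ≅ Z^11, C_3 ≅ Z^1.

∂_1: C_1 → C_0 maps an edge to its endpoints' difference, ∂[p,q] = q − p.
The resulting 10×22 matrix has rank 9, and its Smith normal form has invariant factors (1,1,1,1,1,1,1,1,1).

Boundary ∂_2: C_2 → C_1 acts by ∂[p,q,r] = [q,r] − [p,r] + [p,q]. For instance
  ∂[v_0,v_5,v_7] = [v_5,v_7] − [v_0,v_7] + [v_0,v_5],
  ∂[v_0,v_2,v_5] = [v_2,v_5] − [v_0,v_5] + [v_0,v_2].
As a 22×11 matrix over Z this has rank 10, with invariant factors (1,1,1,1,1,1,1,1,1,1).

The boundary map ∂_3: C_3 → C_2 sends each 3-simplex σ to the alternating sum Σ_i (−1)^i (σ with its i-th vertex removed). For instance
  ∂[v_0,v_5,v_7,v_9] = [v_5,v_7,v_9] − [v_0,v_7,v_9] + [v_0,v_5,v_9] − [v_0,v_5,v_7].
As a 11×1 matrix over Z this has rank 1, with invariant factors (1).

Computing H_k = (kernel of ∂_k) / (image of ∂_{k+1}):

  H_0: rank C_0 − rank ∂_1 = 10 − 9 = 1, and the invariant factors of ∂_1 are all 1, so H_0 = Z.
  H_1: rank ker ∂_1 − rank ∂_2 = (22 − 9) − 10 = 3, and the invariant factors of ∂_2 are all 1, so H_1 = Z^3.
  H_2: rank ker ∂_2 − rank ∂_3 = (11 − 10) − 1 = 0, and the invariant factors of ∂_3 are all 1, so H_2 = 0.
  H_3: rank ker ∂_3 − rank ∂_4 = (1 − 1) − 0 = 0, and there is no ∂_4, so H_3 = 0.

H_0 ≅ Z,  H_1 ≅ Z^3,  H_2 = 0,  H_3 = 0.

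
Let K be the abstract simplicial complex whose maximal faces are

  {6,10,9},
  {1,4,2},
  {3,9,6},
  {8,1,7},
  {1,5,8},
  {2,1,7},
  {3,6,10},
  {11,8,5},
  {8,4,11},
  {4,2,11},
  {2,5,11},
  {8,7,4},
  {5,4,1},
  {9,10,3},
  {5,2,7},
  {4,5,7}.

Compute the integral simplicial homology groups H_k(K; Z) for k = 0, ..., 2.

We work with the vertex ordering 1 < 2 < 3 < 4 < 5 < 6 < 7 < 8 < 9 < 10 < 11. The simplices of K, each written with vertices in increasing order, are:

  0-simplices (11): [1], [2], [3], [4], [5], [6], [7], [8], [9], [10], [11]
  1-simplices (24): (24 of them)
  2-simplices (16): [1,2,4], [1,2,7], [1,4,5], [1,5,8], [1,7,8], [2,4,11], [2,5,7], [2,5,11], [3,6,9], [3,6,10], [3,9,10], [4,5,7], [4,7,8], [4,8,11], [5,8,11], [6,9,10]

so the chain groups are C_0 ≅ Z^11, C_1 ≅ Z^24, C_2 ≅ Z^16.

∂_1: C_1 → C_0 is given by ∂[p,q] = [q] − [p]. For instance
  ∂[1,5] = [5] − [1].
This gives a 11×24 integer matrix of rank 9; reducing to Smith normal form yields diagonal entries (1,1,1,1,1,1,1,1,1).

∂_2: C_2 → C_1 sends each 2-simplex [p,q,r] to [q,r] − [p,r] + [p,q]. For instance
  ∂[1,2,4] = [2,4] − [1,4] + [1,2],
  ∂[1,4,5] = [4,5] − [1,5] + [1,4].
This gives a 24×16 integer matrix of rank 15; reducing to Smith normal form yields diagonal entries (1,1,1,1,1,1,1,1,1,1,1,1,1,1,2).

Now H_k = ker ∂_k / im ∂_{k+1}, so:

  H_0: rank C_0 − rank ∂_1 = 11 − 9 = 2, and the invariant factors of ∂_1 are all 1, so H_0 = Z^2.
  H_1: rank ker ∂_1 − rank ∂_2 = (24 − 9) − 15 = 0, and ∂_2 has invariant factor 2 > 1, so H_1 = Z/2.
  H_2: rank ker ∂_2 − rank ∂_3 = (16 − 15) − 0 = 1, and there is no ∂_3, so H_2 = Z.

H_0 = Z^2,  H_1 = Z/2,  H_2 = Z.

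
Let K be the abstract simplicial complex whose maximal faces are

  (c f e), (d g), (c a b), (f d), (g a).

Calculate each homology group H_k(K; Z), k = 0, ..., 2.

H_0 = Z,  H_1 = Z,  H_2 = 0.

Order the vertices as a < b < c < d < e < f < g. Listing each simplex with vertices in this order, K has dimension 2 with simplices:

  0-simplices (7): a, b, c, d, e, f, g
  1-simplices (9): ab, ac, ag, bc, ce, cf, df, dg, ef
  2-simplices (2): abc, cef

giving chain groups C_0 ≅ Z^7, C_1 ≅ Z^9, C_2 ≅ Z^2.

Boundary ∂_1: C_1 → C_0 maps an edge to its endpoints' difference, ∂[p,q] = q − p.
As a 7×9 matrix over Z this has rank 6, with invariant factors (1,1,1,1,1,1).

∂_2: C_2 → C_1 acts by ∂[p,q,r] = [q,r] − [p,r] + [p,q]. For instance
  ∂abc = bc − ac + ab,
  ∂cef = ef − cf + ce.
The resulting 9×2 matrix has rank 2, and its Smith normal form has invariant factors (1,1).

Computing H_k = (kernel of ∂_k) / (image of ∂_{k+1}):

  H_0: rank C_0 − rank ∂_1 = 7 − 6 = 1, and the invariant factors of ∂_1 are all 1, so H_0 ≅ Z.
  H_1: rank ker ∂_1 − rank ∂_2 = (9 − 6) − 2 = 1, and the invariant factors of ∂_2 are all 1, so H_1 ≅ Z.
  H_2: rank ker ∂_2 − rank ∂_3 = (2 − 2) − 0 = 0, and there is no ∂_3, so H_2 ≅ 0.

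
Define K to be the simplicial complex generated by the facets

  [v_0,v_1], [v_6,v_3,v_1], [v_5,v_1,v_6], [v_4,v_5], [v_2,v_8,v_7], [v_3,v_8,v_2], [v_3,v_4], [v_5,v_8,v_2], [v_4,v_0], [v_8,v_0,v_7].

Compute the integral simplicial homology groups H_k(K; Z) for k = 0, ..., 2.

Order the vertices as v_0 < v_1 < v_2 < v_3 < v_4 < v_5 < v_6 < v_7 < v_8. Listing each simplex with vertices in this order, K has dimension 2 with simplices:

  0-simplices (9): [v_0], [v_1], [v_2], [v_3], [v_4], [v_5], [v_6], [v_7], [v_8]
  1-simplices (18): (18 of them)
  2-simplices (6): [v_0,v_7,v_8], [v_1,v_3,v_6], [v_1,v_5,v_6], [v_2,v_3,v_8], [v_2,v_5,v_8], [v_2,v_7,v_8]

Hence C_0 ≅ Z^9, C_1 ≅ Z^18, C_2 ≅ Z^6.

The boundary map ∂_1: C_1 → C_0 sends each edge [p,q] (with p < q) to q − p.
The resulting 9×18 matrix has rank 8, and its Smith normal form has invariant factors (1,1,1,1,1,1,1,1).

Boundary ∂_2: C_2 → C_1 acts by ∂[p,q,r] = [q,r] − [p,r] + [p,q]. For instance
  ∂[v_2,v_3,v_8] = [v_3,v_8] − [v_2,v_8] + [v_2,v_3],
  ∂[v_2,v_7,v_8] = [v_7,v_8] − [v_2,v_8] + [v_2,v_7].
As a 18×6 matrix over Z this has rank 6, with invariant factors (1,1,1,1,1,1).

Computing H_k = (kernel of ∂_k) / (image of ∂_{k+1}):

  H_0: rank C_0 − rank ∂_1 = 9 − 8 = 1, and the invariant factors of ∂_1 are all 1, so H_0 ≅ Z.
  H_1: rank ker ∂_1 − rank ∂_2 = (18 − 8) − 6 = 4, and the invariant factors of ∂_2 are all 1, so H_1 ≅ Z^4.
  H_2: rank ker ∂_2 − rank ∂_3 = (6 − 6) − 0 = 0, and there is no ∂_3, so H_2 ≅ 0.

H_0 ≅ Z,  H_1 ≅ Z^4,  H_2 = 0.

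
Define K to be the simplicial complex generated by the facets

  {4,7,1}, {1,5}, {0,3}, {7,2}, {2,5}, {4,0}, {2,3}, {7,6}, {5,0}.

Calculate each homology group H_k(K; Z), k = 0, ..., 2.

H_0 = Z,  H_1 = Z^3,  H_2 = 0.

K has 8 vertices, 11 edges, 1 triangle.
rank ∂_0 = 0, rank ∂_1 = 7 ⇒ b_0 = 8 − 0 − 7 = 1; all invariant factors of ∂_1 are 1 so no torsion. So H_0 ≅ Z.
rank ∂_1 = 7, rank ∂_2 = 1 ⇒ b_1 = 11 − 7 − 1 = 3; all invariant factors of ∂_2 are 1 so no torsion. So H_1 ≅ Z^3.
rank ∂_2 = 1, rank ∂_3 = 0 ⇒ b_2 = 1 − 1 − 0 = 0. So H_2 ≅ 0.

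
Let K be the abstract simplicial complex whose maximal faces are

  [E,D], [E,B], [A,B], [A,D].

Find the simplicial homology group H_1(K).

H_1 ≅ Z.

K has 4 vertices, 4 edges.
rank ∂_1 = 3, rank ∂_2 = 0 ⇒ b_1 = 4 − 3 − 0 = 1. So H_1 ≅ Z.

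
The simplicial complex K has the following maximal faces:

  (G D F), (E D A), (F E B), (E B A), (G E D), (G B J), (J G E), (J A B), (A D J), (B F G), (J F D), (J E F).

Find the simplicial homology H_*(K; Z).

Take the total order A < B < D < E < F < G < J on the vertex set. Then K (dimension 2) consists of the simplices:

  0-simplices (7): A, B, D, E, F, G, J
  1-simplices (18): AB, AD, AE, AJ, BE, BF, BG, BJ, DE, DF, DG, DJ, EF, EG, EJ, FG, FJ, GJ
  2-simplices (12): ABE, ABJ, ADE, ADJ, BEF, BFG, BGJ, DEG, DFG, DFJ, EFJ, EGJ

Hence C_0 ≅ Z^7, C_1 ≅ Z^18, C_2 ≅ Z^12.

Boundary ∂_1: C_1 → C_0 sends each edge [p,q] (with p < q) to q − p. For instance
  ∂FG = G − F.
The 7×18 boundary matrix has rank 6 and Smith normal form diag(1,1,1,1,1,1).

∂_2: C_2 → C_1 acts by ∂[p,q,r] = [q,r] − [p,r] + [p,q]. For instance
  ∂BGJ = GJ − BJ + BG,
  ∂DFG = FG − DG + DF.
The 18×12 boundary matrix has rank 12 and Smith normal form diag(1,1,1,1,1,1,1,1,1,1,1,2).

Now H_k = ker ∂_k / im ∂_{k+1}, so:

  H_0: rank C_0 − rank ∂_1 = 7 − 6 = 1, and the invariant factors of ∂_1 are all 1, so H_0 = Z.
  H_1: rank ker ∂_1 − rank ∂_2 = (18 − 6) − 12 = 0, and ∂_2 has invariant factor 2 > 1, so H_1 = Z/2.
  H_2: rank ker ∂_2 − rank ∂_3 = (12 − 12) − 0 = 0, and there is no ∂_3, so H_2 = 0.

H_0 = Z,  H_1 = Z/2,  H_2 = 0.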